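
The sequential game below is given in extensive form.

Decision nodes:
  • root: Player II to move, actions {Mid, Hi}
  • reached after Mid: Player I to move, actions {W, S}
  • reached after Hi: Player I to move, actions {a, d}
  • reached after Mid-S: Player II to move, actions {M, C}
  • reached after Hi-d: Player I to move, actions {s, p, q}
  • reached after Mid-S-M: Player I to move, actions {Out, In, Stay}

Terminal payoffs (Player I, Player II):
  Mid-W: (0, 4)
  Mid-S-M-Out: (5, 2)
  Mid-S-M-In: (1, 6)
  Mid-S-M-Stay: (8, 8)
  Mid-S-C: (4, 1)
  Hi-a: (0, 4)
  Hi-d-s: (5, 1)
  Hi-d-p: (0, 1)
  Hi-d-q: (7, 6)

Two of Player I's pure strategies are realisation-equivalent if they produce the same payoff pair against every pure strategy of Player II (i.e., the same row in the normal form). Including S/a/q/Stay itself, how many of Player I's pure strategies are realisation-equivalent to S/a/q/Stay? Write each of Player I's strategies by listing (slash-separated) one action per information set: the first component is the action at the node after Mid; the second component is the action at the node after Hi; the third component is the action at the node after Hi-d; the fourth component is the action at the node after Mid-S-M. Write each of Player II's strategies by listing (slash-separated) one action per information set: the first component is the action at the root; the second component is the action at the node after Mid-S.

3

Row for S/a/q/Stay (columns Mid/M, Mid/C, Hi/M, Hi/C): (8,8) (4,1) (0,4) (0,4).
Under S/a/q/Stay, Player I's choice at the node after Hi-d can never be reached regardless of what Player II does, so varying those choices leaves every outcome unchanged.
Holding the reachable choices fixed and varying the unreachable one freely already gives 3 equivalent strategies.
No other strategy reproduces this row, so those 3 are the full class: S/a/s/Stay, S/a/p/Stay, S/a/q/Stay.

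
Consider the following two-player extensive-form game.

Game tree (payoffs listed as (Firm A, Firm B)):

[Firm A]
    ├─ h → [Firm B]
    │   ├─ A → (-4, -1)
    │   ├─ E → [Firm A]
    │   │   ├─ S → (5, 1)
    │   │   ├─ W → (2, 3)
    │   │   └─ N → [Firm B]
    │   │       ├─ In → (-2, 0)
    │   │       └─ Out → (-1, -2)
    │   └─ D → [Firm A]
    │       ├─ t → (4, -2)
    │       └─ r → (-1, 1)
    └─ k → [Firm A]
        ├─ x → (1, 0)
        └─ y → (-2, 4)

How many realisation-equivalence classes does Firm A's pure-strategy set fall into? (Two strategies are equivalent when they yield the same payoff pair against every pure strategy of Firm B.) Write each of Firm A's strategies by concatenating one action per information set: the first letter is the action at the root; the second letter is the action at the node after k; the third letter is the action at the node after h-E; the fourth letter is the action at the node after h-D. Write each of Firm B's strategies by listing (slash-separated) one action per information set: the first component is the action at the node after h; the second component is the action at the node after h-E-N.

Firm A has 24 pure strategies: hxSt, hxSr, hxWt, hxWr, hxNt, hxNr, hySt, hySr, hyWt, hyWr, hyNt, hyNr, kxSt, kxSr, kxWt, kxWr, kxNt, kxNr, kySt, kySr, kyWt, kyWr, kyNt, kyNr. Columns: A/In, A/Out, E/In, E/Out, D/In, D/Out.
{hxSt, hySt} → row (-4,-1) (-4,-1) (5,1) (5,1) (4,-2) (4,-2)
{hxSr, hySr} → row (-4,-1) (-4,-1) (5,1) (5,1) (-1,1) (-1,1)
{hxWt, hyWt} → row (-4,-1) (-4,-1) (2,3) (2,3) (4,-2) (4,-2)
{hxWr, hyWr} → row (-4,-1) (-4,-1) (2,3) (2,3) (-1,1) (-1,1)
{hxNt, hyNt} → row (-4,-1) (-4,-1) (-2,0) (-1,-2) (4,-2) (4,-2)
{hxNr, hyNr} → row (-4,-1) (-4,-1) (-2,0) (-1,-2) (-1,1) (-1,1)
{kxSt, kxSr, kxWt, kxWr, kxNt, kxNr} → row (1,0) (1,0) (1,0) (1,0) (1,0) (1,0)
{kySt, kySr, kyWt, kyWr, kyNt, kyNr} → row (-2,4) (-2,4) (-2,4) (-2,4) (-2,4) (-2,4)
That's 8 distinct rows out of 24 strategies.

8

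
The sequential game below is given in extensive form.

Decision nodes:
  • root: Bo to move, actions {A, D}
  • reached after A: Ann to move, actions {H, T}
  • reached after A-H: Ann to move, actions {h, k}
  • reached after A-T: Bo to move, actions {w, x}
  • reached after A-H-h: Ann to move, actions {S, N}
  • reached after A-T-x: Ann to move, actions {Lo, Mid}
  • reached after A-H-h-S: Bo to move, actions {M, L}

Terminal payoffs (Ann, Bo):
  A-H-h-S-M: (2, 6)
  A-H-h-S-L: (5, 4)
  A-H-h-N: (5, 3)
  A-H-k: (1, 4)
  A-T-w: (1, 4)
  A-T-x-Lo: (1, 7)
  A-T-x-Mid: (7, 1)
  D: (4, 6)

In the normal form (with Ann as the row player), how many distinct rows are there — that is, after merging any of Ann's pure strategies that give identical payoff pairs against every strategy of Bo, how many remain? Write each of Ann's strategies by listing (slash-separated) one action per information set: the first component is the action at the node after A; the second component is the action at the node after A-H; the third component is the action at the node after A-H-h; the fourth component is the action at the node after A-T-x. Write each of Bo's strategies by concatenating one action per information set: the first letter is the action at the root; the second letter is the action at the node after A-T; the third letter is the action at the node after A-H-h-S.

5

Ann has 16 pure strategies: H/h/S/Lo, H/h/S/Mid, H/h/N/Lo, H/h/N/Mid, H/k/S/Lo, H/k/S/Mid, H/k/N/Lo, H/k/N/Mid, T/h/S/Lo, T/h/S/Mid, T/h/N/Lo, T/h/N/Mid, T/k/S/Lo, T/k/S/Mid, T/k/N/Lo, T/k/N/Mid. Columns: AwM, AwL, AxM, AxL, DwM, DwL, DxM, DxL.
{H/h/S/Lo, H/h/S/Mid} → row (2,6) (5,4) (2,6) (5,4) (4,6) (4,6) (4,6) (4,6)
{H/h/N/Lo, H/h/N/Mid} → row (5,3) (5,3) (5,3) (5,3) (4,6) (4,6) (4,6) (4,6)
{H/k/S/Lo, H/k/S/Mid, H/k/N/Lo, H/k/N/Mid} → row (1,4) (1,4) (1,4) (1,4) (4,6) (4,6) (4,6) (4,6)
{T/h/S/Lo, T/h/N/Lo, T/k/S/Lo, T/k/N/Lo} → row (1,4) (1,4) (1,7) (1,7) (4,6) (4,6) (4,6) (4,6)
{T/h/S/Mid, T/h/N/Mid, T/k/S/Mid, T/k/N/Mid} → row (1,4) (1,4) (7,1) (7,1) (4,6) (4,6) (4,6) (4,6)
That's 5 distinct rows out of 16 strategies.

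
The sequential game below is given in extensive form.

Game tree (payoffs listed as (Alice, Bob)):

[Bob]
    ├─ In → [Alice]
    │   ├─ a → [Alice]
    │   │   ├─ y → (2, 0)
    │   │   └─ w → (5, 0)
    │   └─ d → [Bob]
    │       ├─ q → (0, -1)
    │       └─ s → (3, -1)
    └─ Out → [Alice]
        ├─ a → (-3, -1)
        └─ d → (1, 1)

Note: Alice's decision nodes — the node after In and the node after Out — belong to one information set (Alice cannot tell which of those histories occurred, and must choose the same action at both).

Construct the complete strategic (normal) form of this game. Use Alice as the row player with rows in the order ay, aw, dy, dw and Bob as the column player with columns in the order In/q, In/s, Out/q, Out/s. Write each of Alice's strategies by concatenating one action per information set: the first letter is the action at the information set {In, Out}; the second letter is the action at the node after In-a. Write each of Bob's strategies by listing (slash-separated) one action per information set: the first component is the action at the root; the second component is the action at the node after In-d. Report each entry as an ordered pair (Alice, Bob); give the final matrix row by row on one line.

ay: (2,0) (2,0) (-3,-1) (-3,-1) | aw: (5,0) (5,0) (-3,-1) (-3,-1) | dy: (0,-1) (3,-1) (1,1) (1,1) | dw: (0,-1) (3,-1) (1,1) (1,1)

         In/q     In/s    Out/q    Out/s
  ay    (2,0)    (2,0)  (-3,-1)  (-3,-1)
  aw    (5,0)    (5,0)  (-3,-1)  (-3,-1)
  dy   (0,-1)   (3,-1)    (1,1)    (1,1)
  dw   (0,-1)   (3,-1)    (1,1)    (1,1)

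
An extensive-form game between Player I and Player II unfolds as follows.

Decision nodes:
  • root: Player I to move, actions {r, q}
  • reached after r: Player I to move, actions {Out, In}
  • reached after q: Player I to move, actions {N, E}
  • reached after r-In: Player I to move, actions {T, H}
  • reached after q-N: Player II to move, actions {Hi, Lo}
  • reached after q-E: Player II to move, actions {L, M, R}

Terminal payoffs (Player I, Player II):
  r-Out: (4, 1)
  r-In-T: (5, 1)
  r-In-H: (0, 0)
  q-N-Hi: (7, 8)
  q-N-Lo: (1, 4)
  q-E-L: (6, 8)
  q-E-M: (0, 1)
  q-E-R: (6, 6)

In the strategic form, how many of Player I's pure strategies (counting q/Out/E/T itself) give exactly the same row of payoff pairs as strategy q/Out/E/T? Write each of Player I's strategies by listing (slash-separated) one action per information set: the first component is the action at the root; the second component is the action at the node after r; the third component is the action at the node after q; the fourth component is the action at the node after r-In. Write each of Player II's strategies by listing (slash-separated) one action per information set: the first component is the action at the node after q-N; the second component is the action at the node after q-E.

Row for q/Out/E/T (columns Hi/L, Hi/M, Hi/R, Lo/L, Lo/M, Lo/R): (6,8) (0,1) (6,6) (6,8) (0,1) (6,6).
Under q/Out/E/T, Player I's choice at the node after r and at the node after r-In can never be reached regardless of what Player II does, so varying those choices leaves every outcome unchanged.
Holding the reachable choices fixed and varying the unreachable ones freely already gives 2 × 2 = 4 equivalent strategies.
No other strategy reproduces this row, so those 4 are the full class: q/Out/E/T, q/Out/E/H, q/In/E/T, q/In/E/H.

4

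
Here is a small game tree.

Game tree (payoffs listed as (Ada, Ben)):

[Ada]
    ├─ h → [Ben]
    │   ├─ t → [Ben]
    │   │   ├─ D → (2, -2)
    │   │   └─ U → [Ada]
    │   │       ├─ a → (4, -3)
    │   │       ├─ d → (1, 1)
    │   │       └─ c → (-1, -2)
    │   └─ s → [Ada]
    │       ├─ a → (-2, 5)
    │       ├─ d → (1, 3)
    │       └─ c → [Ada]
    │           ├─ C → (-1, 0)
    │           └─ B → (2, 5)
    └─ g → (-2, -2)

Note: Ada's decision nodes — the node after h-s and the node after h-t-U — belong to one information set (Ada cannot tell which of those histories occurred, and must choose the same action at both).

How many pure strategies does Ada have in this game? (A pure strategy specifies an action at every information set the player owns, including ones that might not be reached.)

Ada owns the root with actions {h, g} — two choices.
Ada owns the information set {h-s, h-t-U} with actions {a, d, c} — three choices.
Ada owns the node after h-s-c with actions {C, B} — two choices.
A pure strategy fixes one action at each information set independently, so the count is the product 2 × 3 × 2 = 12.
(For reference, Ben has 4 pure strategies, giving a 12×4 normal-form matrix.)

12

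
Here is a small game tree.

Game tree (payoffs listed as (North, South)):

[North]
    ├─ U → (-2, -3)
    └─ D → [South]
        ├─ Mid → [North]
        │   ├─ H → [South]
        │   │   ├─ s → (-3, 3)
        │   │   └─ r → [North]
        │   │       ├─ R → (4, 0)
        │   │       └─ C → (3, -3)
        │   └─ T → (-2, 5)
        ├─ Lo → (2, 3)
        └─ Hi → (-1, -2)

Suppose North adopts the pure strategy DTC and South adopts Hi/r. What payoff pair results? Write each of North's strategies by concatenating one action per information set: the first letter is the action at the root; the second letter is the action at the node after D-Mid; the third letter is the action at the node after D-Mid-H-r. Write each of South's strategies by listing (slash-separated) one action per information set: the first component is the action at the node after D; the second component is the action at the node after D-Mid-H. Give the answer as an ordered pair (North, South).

Trace the play path from the root:
  North plays D
  South plays Hi at [D]
→ terminal payoff (-1, -2).
(North's choice at the node after D-Mid is never reached on this path, so it doesn't affect the outcome.)

(-1, -2)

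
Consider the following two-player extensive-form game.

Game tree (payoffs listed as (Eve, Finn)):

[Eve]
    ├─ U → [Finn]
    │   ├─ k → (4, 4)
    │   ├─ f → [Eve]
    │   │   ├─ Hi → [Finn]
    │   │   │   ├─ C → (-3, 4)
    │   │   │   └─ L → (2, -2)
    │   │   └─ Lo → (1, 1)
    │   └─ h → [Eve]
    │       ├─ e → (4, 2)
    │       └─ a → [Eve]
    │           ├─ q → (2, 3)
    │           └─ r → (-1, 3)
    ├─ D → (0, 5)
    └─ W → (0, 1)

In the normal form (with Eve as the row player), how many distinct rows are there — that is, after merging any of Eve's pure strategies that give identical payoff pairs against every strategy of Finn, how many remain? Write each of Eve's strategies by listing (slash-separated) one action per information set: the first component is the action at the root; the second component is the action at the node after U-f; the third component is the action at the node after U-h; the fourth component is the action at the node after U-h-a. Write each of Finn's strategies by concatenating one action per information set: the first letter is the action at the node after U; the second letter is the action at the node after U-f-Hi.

Eve has 24 pure strategies: U/Hi/e/q, U/Hi/e/r, U/Hi/a/q, U/Hi/a/r, U/Lo/e/q, U/Lo/e/r, U/Lo/a/q, U/Lo/a/r, D/Hi/e/q, D/Hi/e/r, D/Hi/a/q, D/Hi/a/r, D/Lo/e/q, D/Lo/e/r, D/Lo/a/q, D/Lo/a/r, W/Hi/e/q, W/Hi/e/r, W/Hi/a/q, W/Hi/a/r, W/Lo/e/q, W/Lo/e/r, W/Lo/a/q, W/Lo/a/r. Columns: kC, kL, fC, fL, hC, hL.
{U/Hi/e/q, U/Hi/e/r} → row (4,4) (4,4) (-3,4) (2,-2) (4,2) (4,2)
{U/Hi/a/q} → row (4,4) (4,4) (-3,4) (2,-2) (2,3) (2,3)
{U/Hi/a/r} → row (4,4) (4,4) (-3,4) (2,-2) (-1,3) (-1,3)
{U/Lo/e/q, U/Lo/e/r} → row (4,4) (4,4) (1,1) (1,1) (4,2) (4,2)
{U/Lo/a/q} → row (4,4) (4,4) (1,1) (1,1) (2,3) (2,3)
{U/Lo/a/r} → row (4,4) (4,4) (1,1) (1,1) (-1,3) (-1,3)
{D/Hi/e/q, D/Hi/e/r, D/Hi/a/q, D/Hi/a/r, D/Lo/e/q, D/Lo/e/r, D/Lo/a/q, D/Lo/a/r} → row (0,5) (0,5) (0,5) (0,5) (0,5) (0,5)
{W/Hi/e/q, W/Hi/e/r, W/Hi/a/q, W/Hi/a/r, W/Lo/e/q, W/Lo/e/r, W/Lo/a/q, W/Lo/a/r} → row (0,1) (0,1) (0,1) (0,1) (0,1) (0,1)
That's 8 distinct rows out of 24 strategies.

8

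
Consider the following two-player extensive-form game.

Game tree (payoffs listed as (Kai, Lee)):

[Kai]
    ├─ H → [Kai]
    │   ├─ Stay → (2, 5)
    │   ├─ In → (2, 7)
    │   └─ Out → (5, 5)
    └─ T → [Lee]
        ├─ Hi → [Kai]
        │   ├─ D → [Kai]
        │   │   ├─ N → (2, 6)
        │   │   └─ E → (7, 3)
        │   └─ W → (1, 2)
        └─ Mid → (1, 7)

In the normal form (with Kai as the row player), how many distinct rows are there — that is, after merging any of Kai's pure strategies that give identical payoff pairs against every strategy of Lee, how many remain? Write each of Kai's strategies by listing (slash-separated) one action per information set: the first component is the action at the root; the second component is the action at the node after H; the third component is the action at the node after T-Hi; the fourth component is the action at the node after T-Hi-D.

6

Kai has 24 pure strategies: H/Stay/D/N, H/Stay/D/E, H/Stay/W/N, H/Stay/W/E, H/In/D/N, H/In/D/E, H/In/W/N, H/In/W/E, H/Out/D/N, H/Out/D/E, H/Out/W/N, H/Out/W/E, T/Stay/D/N, T/Stay/D/E, T/Stay/W/N, T/Stay/W/E, T/In/D/N, T/In/D/E, T/In/W/N, T/In/W/E, T/Out/D/N, T/Out/D/E, T/Out/W/N, T/Out/W/E. Columns: Hi, Mid.
{H/Stay/D/N, H/Stay/D/E, H/Stay/W/N, H/Stay/W/E} → row (2,5) (2,5)
{H/In/D/N, H/In/D/E, H/In/W/N, H/In/W/E} → row (2,7) (2,7)
{H/Out/D/N, H/Out/D/E, H/Out/W/N, H/Out/W/E} → row (5,5) (5,5)
{T/Stay/D/N, T/In/D/N, T/Out/D/N} → row (2,6) (1,7)
{T/Stay/D/E, T/In/D/E, T/Out/D/E} → row (7,3) (1,7)
{T/Stay/W/N, T/Stay/W/E, T/In/W/N, T/In/W/E, T/Out/W/N, T/Out/W/E} → row (1,2) (1,7)
That's 6 distinct rows out of 24 strategies.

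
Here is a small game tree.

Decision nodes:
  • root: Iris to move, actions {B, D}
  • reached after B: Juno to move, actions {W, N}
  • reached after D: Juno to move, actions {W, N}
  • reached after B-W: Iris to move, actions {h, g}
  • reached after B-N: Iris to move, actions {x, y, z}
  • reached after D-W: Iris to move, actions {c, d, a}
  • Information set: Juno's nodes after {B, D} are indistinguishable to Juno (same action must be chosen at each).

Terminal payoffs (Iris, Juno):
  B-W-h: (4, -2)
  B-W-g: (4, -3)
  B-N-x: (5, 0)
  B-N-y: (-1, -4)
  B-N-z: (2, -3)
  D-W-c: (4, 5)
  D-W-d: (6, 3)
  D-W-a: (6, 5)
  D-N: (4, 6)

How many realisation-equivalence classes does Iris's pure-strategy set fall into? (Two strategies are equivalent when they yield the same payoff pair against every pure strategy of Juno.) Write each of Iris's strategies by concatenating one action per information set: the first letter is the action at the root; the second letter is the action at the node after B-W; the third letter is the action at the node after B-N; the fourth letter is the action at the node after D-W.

9

Iris has 36 pure strategies: Bhxc, Bhxd, Bhxa, Bhyc, Bhyd, Bhya, Bhzc, Bhzd, Bhza, Bgxc, Bgxd, Bgxa, Bgyc, Bgyd, Bgya, Bgzc, Bgzd, Bgza, Dhxc, Dhxd, Dhxa, Dhyc, Dhyd, Dhya, Dhzc, Dhzd, Dhza, Dgxc, Dgxd, Dgxa, Dgyc, Dgyd, Dgya, Dgzc, Dgzd, Dgza. Columns: W, N.
{Bhxc, Bhxd, Bhxa} → row (4,-2) (5,0)
{Bhyc, Bhyd, Bhya} → row (4,-2) (-1,-4)
{Bhzc, Bhzd, Bhza} → row (4,-2) (2,-3)
{Bgxc, Bgxd, Bgxa} → row (4,-3) (5,0)
{Bgyc, Bgyd, Bgya} → row (4,-3) (-1,-4)
{Bgzc, Bgzd, Bgza} → row (4,-3) (2,-3)
{Dhxc, Dhyc, Dhzc, Dgxc, Dgyc, Dgzc} → row (4,5) (4,6)
{Dhxd, Dhyd, Dhzd, Dgxd, Dgyd, Dgzd} → row (6,3) (4,6)
{Dhxa, Dhya, Dhza, Dgxa, Dgya, Dgza} → row (6,5) (4,6)
That's 9 distinct rows out of 36 strategies.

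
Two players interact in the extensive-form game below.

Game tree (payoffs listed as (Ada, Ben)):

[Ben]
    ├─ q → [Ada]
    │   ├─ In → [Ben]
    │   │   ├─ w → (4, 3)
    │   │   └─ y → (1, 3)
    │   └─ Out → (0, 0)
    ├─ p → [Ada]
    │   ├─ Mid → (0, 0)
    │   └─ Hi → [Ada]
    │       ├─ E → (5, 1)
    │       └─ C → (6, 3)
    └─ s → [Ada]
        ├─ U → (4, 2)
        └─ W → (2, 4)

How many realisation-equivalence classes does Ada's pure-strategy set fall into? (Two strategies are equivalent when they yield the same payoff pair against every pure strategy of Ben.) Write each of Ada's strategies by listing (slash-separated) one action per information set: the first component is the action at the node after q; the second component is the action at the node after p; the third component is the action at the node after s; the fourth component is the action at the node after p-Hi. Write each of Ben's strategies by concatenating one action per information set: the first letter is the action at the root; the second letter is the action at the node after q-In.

12

Ada has 16 pure strategies: In/Mid/U/E, In/Mid/U/C, In/Mid/W/E, In/Mid/W/C, In/Hi/U/E, In/Hi/U/C, In/Hi/W/E, In/Hi/W/C, Out/Mid/U/E, Out/Mid/U/C, Out/Mid/W/E, Out/Mid/W/C, Out/Hi/U/E, Out/Hi/U/C, Out/Hi/W/E, Out/Hi/W/C. Columns: qw, qy, pw, py, sw, sy.
{In/Mid/U/E, In/Mid/U/C} → row (4,3) (1,3) (0,0) (0,0) (4,2) (4,2)
{In/Mid/W/E, In/Mid/W/C} → row (4,3) (1,3) (0,0) (0,0) (2,4) (2,4)
{In/Hi/U/E} → row (4,3) (1,3) (5,1) (5,1) (4,2) (4,2)
{In/Hi/U/C} → row (4,3) (1,3) (6,3) (6,3) (4,2) (4,2)
{In/Hi/W/E} → row (4,3) (1,3) (5,1) (5,1) (2,4) (2,4)
{In/Hi/W/C} → row (4,3) (1,3) (6,3) (6,3) (2,4) (2,4)
{Out/Mid/U/E, Out/Mid/U/C} → row (0,0) (0,0) (0,0) (0,0) (4,2) (4,2)
{Out/Mid/W/E, Out/Mid/W/C} → row (0,0) (0,0) (0,0) (0,0) (2,4) (2,4)
{Out/Hi/U/E} → row (0,0) (0,0) (5,1) (5,1) (4,2) (4,2)
{Out/Hi/U/C} → row (0,0) (0,0) (6,3) (6,3) (4,2) (4,2)
{Out/Hi/W/E} → row (0,0) (0,0) (5,1) (5,1) (2,4) (2,4)
{Out/Hi/W/C} → row (0,0) (0,0) (6,3) (6,3) (2,4) (2,4)
That's 12 distinct rows out of 16 strategies.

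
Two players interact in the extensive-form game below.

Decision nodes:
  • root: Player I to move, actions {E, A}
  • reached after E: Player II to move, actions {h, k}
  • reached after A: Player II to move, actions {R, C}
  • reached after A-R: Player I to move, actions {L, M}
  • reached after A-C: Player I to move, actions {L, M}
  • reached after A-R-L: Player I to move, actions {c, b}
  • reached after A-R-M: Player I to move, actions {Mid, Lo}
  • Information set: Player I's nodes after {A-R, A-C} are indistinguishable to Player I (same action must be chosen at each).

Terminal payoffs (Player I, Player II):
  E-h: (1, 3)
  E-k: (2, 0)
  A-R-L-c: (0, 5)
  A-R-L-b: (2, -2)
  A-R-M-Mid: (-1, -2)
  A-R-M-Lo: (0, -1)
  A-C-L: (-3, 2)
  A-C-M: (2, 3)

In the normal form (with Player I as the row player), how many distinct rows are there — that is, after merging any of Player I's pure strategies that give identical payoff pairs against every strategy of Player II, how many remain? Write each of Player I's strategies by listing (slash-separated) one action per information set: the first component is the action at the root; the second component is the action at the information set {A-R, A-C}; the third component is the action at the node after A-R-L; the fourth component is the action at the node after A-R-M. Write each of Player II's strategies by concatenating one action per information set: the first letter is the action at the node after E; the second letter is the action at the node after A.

5

Player I has 16 pure strategies: E/L/c/Mid, E/L/c/Lo, E/L/b/Mid, E/L/b/Lo, E/M/c/Mid, E/M/c/Lo, E/M/b/Mid, E/M/b/Lo, A/L/c/Mid, A/L/c/Lo, A/L/b/Mid, A/L/b/Lo, A/M/c/Mid, A/M/c/Lo, A/M/b/Mid, A/M/b/Lo. Columns: hR, hC, kR, kC.
{E/L/c/Mid, E/L/c/Lo, E/L/b/Mid, E/L/b/Lo, E/M/c/Mid, E/M/c/Lo, E/M/b/Mid, E/M/b/Lo} → row (1,3) (1,3) (2,0) (2,0)
{A/L/c/Mid, A/L/c/Lo} → row (0,5) (-3,2) (0,5) (-3,2)
{A/L/b/Mid, A/L/b/Lo} → row (2,-2) (-3,2) (2,-2) (-3,2)
{A/M/c/Mid, A/M/b/Mid} → row (-1,-2) (2,3) (-1,-2) (2,3)
{A/M/c/Lo, A/M/b/Lo} → row (0,-1) (2,3) (0,-1) (2,3)
That's 5 distinct rows out of 16 strategies.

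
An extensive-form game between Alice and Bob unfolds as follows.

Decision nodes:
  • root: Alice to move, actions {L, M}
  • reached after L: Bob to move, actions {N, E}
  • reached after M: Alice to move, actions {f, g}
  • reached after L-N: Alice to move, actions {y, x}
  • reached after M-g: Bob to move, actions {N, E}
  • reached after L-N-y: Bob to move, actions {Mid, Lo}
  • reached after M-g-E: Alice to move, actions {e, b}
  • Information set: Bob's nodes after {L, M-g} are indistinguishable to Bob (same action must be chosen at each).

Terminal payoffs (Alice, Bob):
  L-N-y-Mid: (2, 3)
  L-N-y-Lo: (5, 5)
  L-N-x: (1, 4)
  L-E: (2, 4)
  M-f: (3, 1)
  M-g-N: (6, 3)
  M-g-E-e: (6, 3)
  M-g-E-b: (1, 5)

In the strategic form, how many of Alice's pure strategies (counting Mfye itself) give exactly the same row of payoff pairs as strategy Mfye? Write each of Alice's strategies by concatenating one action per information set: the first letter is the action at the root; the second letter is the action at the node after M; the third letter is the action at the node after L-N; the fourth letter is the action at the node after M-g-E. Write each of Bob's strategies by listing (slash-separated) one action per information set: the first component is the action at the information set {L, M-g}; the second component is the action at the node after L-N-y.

4

Row for Mfye (columns N/Mid, N/Lo, E/Mid, E/Lo): (3,1) (3,1) (3,1) (3,1).
Under Mfye, Alice's choice at the node after L-N and at the node after M-g-E can never be reached regardless of what Bob does, so varying those choices leaves every outcome unchanged.
Holding the reachable choices fixed and varying the unreachable ones freely already gives 2 × 2 = 4 equivalent strategies.
No other strategy reproduces this row, so those 4 are the full class: Mfye, Mfyb, Mfxe, Mfxb.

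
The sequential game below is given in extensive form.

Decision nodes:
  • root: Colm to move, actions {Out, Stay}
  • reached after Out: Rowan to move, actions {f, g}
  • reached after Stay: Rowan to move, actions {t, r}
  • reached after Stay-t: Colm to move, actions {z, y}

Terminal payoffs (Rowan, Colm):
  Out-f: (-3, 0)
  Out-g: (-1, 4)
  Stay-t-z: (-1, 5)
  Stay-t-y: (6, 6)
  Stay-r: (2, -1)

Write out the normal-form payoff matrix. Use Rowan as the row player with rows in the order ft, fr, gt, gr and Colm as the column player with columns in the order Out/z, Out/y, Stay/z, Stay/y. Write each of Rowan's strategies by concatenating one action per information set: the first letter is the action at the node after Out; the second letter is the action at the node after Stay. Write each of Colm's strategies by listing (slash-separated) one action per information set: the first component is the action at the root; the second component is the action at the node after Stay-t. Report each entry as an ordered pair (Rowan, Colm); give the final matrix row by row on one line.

ft: (-3,0) (-3,0) (-1,5) (6,6) | fr: (-3,0) (-3,0) (2,-1) (2,-1) | gt: (-1,4) (-1,4) (-1,5) (6,6) | gr: (-1,4) (-1,4) (2,-1) (2,-1)

        Out/z    Out/y   Stay/z   Stay/y
  ft   (-3,0)   (-3,0)   (-1,5)    (6,6)
  fr   (-3,0)   (-3,0)   (2,-1)   (2,-1)
  gt   (-1,4)   (-1,4)   (-1,5)    (6,6)
  gr   (-1,4)   (-1,4)   (2,-1)   (2,-1)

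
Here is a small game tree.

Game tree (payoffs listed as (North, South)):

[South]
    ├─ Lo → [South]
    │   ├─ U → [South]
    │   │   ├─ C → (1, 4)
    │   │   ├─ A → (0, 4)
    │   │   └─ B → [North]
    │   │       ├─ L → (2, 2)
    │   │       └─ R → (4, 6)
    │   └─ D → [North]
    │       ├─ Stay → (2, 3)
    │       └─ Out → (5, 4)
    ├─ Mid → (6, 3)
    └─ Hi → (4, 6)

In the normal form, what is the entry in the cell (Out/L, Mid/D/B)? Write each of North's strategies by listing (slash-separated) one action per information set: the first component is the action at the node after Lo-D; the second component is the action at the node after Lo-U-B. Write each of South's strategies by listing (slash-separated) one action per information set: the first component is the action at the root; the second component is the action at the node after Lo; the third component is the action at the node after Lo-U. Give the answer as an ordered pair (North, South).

(6, 3)

Trace the play path from the root:
  South plays Mid
→ terminal payoff (6, 3).
(North's choice at the node after Lo-D is never reached on this path, so it doesn't affect the outcome.)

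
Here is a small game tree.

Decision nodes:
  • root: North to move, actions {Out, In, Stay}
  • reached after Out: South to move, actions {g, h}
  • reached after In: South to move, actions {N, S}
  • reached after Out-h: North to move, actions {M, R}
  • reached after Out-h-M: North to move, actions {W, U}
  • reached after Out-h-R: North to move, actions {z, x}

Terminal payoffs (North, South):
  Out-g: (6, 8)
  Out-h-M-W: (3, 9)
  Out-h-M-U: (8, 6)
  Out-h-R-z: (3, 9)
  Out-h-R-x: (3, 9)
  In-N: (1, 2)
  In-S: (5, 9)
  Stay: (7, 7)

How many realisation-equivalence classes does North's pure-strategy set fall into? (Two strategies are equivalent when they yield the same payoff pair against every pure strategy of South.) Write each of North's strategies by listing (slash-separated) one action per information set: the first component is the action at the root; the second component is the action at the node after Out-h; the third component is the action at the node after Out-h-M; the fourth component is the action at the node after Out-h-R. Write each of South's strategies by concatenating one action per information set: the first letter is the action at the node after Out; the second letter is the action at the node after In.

4

North has 24 pure strategies: Out/M/W/z, Out/M/W/x, Out/M/U/z, Out/M/U/x, Out/R/W/z, Out/R/W/x, Out/R/U/z, Out/R/U/x, In/M/W/z, In/M/W/x, In/M/U/z, In/M/U/x, In/R/W/z, In/R/W/x, In/R/U/z, In/R/U/x, Stay/M/W/z, Stay/M/W/x, Stay/M/U/z, Stay/M/U/x, Stay/R/W/z, Stay/R/W/x, Stay/R/U/z, Stay/R/U/x. Columns: gN, gS, hN, hS.
{Out/M/W/z, Out/M/W/x, Out/R/W/z, Out/R/W/x, Out/R/U/z, Out/R/U/x} → row (6,8) (6,8) (3,9) (3,9)
{Out/M/U/z, Out/M/U/x} → row (6,8) (6,8) (8,6) (8,6)
{In/M/W/z, In/M/W/x, In/M/U/z, In/M/U/x, In/R/W/z, In/R/W/x, In/R/U/z, In/R/U/x} → row (1,2) (5,9) (1,2) (5,9)
{Stay/M/W/z, Stay/M/W/x, Stay/M/U/z, Stay/M/U/x, Stay/R/W/z, Stay/R/W/x, Stay/R/U/z, Stay/R/U/x} → row (7,7) (7,7) (7,7) (7,7)
That's 4 distinct rows out of 24 strategies.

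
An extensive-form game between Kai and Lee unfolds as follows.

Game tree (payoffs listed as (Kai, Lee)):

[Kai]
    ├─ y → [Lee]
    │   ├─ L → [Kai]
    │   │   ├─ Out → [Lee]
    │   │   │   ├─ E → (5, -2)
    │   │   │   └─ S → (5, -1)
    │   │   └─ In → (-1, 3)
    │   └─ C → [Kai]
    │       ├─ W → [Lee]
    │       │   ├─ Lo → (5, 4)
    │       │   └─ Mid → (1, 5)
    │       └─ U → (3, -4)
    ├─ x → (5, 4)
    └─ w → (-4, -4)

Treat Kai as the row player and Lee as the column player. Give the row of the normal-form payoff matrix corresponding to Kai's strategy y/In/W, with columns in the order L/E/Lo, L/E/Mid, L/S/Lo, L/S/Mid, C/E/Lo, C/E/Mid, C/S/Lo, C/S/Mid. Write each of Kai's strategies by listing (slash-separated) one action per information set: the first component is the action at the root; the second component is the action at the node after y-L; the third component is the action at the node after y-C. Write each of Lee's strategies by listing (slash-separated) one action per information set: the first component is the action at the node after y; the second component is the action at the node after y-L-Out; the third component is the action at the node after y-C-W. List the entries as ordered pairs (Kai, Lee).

vs L/E/Lo: Kai plays y → Lee plays L at [y] → Kai plays In at [y-L] → (-1, 3)
vs L/E/Mid: Kai plays y → Lee plays L at [y] → Kai plays In at [y-L] → (-1, 3)
vs L/S/Lo: Kai plays y → Lee plays L at [y] → Kai plays In at [y-L] → (-1, 3)
vs L/S/Mid: Kai plays y → Lee plays L at [y] → Kai plays In at [y-L] → (-1, 3)
vs C/E/Lo: Kai plays y → Lee plays C at [y] → Kai plays W at [y-C] → Lee plays Lo at [y-C-W] → (5, 4)
vs C/E/Mid: Kai plays y → Lee plays C at [y] → Kai plays W at [y-C] → Lee plays Mid at [y-C-W] → (1, 5)
vs C/S/Lo: Kai plays y → Lee plays C at [y] → Kai plays W at [y-C] → Lee plays Lo at [y-C-W] → (5, 4)
vs C/S/Mid: Kai plays y → Lee plays C at [y] → Kai plays W at [y-C] → Lee plays Mid at [y-C-W] → (1, 5)

(-1,3) (-1,3) (-1,3) (-1,3) (5,4) (1,5) (5,4) (1,5)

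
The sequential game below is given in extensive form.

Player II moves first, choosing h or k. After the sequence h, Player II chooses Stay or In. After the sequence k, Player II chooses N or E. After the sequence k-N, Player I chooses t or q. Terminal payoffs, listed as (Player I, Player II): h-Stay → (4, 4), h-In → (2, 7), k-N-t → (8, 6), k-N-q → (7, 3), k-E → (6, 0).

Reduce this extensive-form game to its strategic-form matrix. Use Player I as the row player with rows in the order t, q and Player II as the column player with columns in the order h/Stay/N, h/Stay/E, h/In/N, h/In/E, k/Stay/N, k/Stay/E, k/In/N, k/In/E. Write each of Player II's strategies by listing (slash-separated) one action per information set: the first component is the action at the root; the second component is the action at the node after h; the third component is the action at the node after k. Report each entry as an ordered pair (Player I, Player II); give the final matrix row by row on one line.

t: (4,4) (4,4) (2,7) (2,7) (8,6) (6,0) (8,6) (6,0) | q: (4,4) (4,4) (2,7) (2,7) (7,3) (6,0) (7,3) (6,0)

Row t: h/Stay/N→(4,4), h/Stay/E→(4,4), h/In/N→(2,7), h/In/E→(2,7), k/Stay/N→(8,6), k/Stay/E→(6,0), k/In/N→(8,6), k/In/E→(6,0)
Row q: h/Stay/N→(4,4), h/Stay/E→(4,4), h/In/N→(2,7), h/In/E→(2,7), k/Stay/N→(7,3), k/Stay/E→(6,0), k/In/N→(7,3), k/In/E→(6,0)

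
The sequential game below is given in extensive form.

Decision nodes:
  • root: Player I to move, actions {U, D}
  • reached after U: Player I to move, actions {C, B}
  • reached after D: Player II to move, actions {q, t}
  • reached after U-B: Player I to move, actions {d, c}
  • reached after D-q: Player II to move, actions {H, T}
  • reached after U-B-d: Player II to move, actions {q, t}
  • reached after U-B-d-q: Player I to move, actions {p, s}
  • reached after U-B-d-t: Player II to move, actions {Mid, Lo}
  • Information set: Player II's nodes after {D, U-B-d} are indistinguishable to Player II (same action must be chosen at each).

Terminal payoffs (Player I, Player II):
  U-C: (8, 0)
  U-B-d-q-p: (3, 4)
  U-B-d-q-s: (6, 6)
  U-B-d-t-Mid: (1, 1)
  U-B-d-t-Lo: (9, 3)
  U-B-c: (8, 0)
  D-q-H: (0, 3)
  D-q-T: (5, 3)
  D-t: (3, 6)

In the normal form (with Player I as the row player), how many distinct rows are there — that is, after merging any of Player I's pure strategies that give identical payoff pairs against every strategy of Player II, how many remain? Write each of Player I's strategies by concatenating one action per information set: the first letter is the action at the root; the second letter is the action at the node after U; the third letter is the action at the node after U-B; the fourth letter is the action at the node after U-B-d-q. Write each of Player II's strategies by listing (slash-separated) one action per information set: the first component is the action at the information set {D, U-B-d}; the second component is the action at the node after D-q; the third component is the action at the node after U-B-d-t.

4

Player I has 16 pure strategies: UCdp, UCds, UCcp, UCcs, UBdp, UBds, UBcp, UBcs, DCdp, DCds, DCcp, DCcs, DBdp, DBds, DBcp, DBcs. Columns: q/H/Mid, q/H/Lo, q/T/Mid, q/T/Lo, t/H/Mid, t/H/Lo, t/T/Mid, t/T/Lo.
{UCdp, UCds, UCcp, UCcs, UBcp, UBcs} → row (8,0) (8,0) (8,0) (8,0) (8,0) (8,0) (8,0) (8,0)
{UBdp} → row (3,4) (3,4) (3,4) (3,4) (1,1) (9,3) (1,1) (9,3)
{UBds} → row (6,6) (6,6) (6,6) (6,6) (1,1) (9,3) (1,1) (9,3)
{DCdp, DCds, DCcp, DCcs, DBdp, DBds, DBcp, DBcs} → row (0,3) (0,3) (5,3) (5,3) (3,6) (3,6) (3,6) (3,6)
That's 4 distinct rows out of 16 strategies.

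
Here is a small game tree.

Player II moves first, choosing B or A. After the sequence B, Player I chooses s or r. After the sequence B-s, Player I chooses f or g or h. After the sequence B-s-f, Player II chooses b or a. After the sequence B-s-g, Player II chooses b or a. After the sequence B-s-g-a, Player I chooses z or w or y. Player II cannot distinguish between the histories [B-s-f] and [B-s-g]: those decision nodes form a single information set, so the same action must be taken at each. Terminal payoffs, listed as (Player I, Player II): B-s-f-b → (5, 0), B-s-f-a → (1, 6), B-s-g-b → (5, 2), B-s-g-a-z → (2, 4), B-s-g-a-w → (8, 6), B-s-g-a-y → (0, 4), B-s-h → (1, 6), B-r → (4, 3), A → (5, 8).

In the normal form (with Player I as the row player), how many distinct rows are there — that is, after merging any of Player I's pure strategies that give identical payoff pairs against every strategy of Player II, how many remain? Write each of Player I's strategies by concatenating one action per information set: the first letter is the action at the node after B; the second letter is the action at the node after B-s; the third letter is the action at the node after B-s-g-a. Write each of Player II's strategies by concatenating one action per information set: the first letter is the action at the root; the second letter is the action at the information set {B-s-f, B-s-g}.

Player I has 18 pure strategies: sfz, sfw, sfy, sgz, sgw, sgy, shz, shw, shy, rfz, rfw, rfy, rgz, rgw, rgy, rhz, rhw, rhy. Columns: Bb, Ba, Ab, Aa.
{sfz, sfw, sfy} → row (5,0) (1,6) (5,8) (5,8)
{sgz} → row (5,2) (2,4) (5,8) (5,8)
{sgw} → row (5,2) (8,6) (5,8) (5,8)
{sgy} → row (5,2) (0,4) (5,8) (5,8)
{shz, shw, shy} → row (1,6) (1,6) (5,8) (5,8)
{rfz, rfw, rfy, rgz, rgw, rgy, rhz, rhw, rhy} → row (4,3) (4,3) (5,8) (5,8)
That's 6 distinct rows out of 18 strategies.

6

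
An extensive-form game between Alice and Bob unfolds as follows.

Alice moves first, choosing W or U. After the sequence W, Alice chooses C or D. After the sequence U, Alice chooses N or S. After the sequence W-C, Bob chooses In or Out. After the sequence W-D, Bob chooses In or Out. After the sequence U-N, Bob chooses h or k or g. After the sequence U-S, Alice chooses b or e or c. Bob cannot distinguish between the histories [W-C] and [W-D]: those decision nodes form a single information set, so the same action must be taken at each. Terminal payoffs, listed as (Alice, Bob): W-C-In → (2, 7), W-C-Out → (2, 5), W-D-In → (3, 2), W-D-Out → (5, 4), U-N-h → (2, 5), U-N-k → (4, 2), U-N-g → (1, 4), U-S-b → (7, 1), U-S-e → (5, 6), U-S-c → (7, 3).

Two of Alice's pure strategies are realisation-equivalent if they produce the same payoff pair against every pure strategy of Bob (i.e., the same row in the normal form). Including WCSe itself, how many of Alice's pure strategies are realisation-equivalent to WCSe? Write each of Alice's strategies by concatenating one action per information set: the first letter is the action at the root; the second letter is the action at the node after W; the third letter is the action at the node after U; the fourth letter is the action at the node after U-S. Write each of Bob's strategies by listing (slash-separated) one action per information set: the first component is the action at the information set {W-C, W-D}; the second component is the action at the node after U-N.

6

Row for WCSe (columns In/h, In/k, In/g, Out/h, Out/k, Out/g): (2,7) (2,7) (2,7) (2,5) (2,5) (2,5).
Under WCSe, Alice's choice at the node after U and at the node after U-S can never be reached regardless of what Bob does, so varying those choices leaves every outcome unchanged.
Holding the reachable choices fixed and varying the unreachable ones freely already gives 2 × 3 = 6 equivalent strategies.
No other strategy reproduces this row, so those 6 are the full class: WCNb, WCNe, WCNc, WCSb, WCSe, WCSc.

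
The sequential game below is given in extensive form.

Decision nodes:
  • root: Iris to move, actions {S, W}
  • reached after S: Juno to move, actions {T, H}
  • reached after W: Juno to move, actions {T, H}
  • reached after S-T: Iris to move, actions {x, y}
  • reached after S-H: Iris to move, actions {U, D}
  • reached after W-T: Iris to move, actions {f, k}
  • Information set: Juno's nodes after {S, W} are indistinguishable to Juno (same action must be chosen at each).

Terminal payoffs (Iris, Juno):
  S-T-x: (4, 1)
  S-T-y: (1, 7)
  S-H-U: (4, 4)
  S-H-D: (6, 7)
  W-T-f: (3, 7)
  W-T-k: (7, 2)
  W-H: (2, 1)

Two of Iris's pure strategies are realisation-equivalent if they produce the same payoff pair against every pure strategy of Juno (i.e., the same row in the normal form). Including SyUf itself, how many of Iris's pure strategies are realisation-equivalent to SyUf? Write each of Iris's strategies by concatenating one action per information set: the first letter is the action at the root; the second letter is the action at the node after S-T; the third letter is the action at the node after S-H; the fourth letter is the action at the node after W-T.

Row for SyUf (columns T, H): (1,7) (4,4).
Under SyUf, Iris's choice at the node after W-T can never be reached regardless of what Juno does, so varying those choices leaves every outcome unchanged.
Holding the reachable choices fixed and varying the unreachable one freely already gives 2 equivalent strategies.
No other strategy reproduces this row, so those 2 are the full class: SyUf, SyUk.

2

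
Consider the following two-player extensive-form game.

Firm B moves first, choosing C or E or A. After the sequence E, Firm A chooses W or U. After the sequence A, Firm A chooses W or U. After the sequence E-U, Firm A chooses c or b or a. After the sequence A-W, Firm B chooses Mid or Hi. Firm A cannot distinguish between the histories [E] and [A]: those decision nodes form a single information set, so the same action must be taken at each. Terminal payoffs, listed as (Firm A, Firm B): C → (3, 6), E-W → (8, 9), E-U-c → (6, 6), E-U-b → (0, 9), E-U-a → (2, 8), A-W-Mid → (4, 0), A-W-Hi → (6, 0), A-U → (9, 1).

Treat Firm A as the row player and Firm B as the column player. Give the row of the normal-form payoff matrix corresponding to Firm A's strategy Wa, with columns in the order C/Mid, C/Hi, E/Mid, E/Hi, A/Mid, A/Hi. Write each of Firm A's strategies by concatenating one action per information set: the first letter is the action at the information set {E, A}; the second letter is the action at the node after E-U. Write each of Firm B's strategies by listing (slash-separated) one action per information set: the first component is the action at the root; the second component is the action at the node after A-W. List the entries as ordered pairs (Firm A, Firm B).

vs C/Mid: Firm B plays C → (3, 6)
vs C/Hi: Firm B plays C → (3, 6)
vs E/Mid: Firm B plays E → Firm A plays W at [E] → (8, 9)
vs E/Hi: Firm B plays E → Firm A plays W at [E] → (8, 9)
vs A/Mid: Firm B plays A → Firm A plays W at [A] → Firm B plays Mid at [A-W] → (4, 0)
vs A/Hi: Firm B plays A → Firm A plays W at [A] → Firm B plays Hi at [A-W] → (6, 0)

(3,6) (3,6) (8,9) (8,9) (4,0) (6,0)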